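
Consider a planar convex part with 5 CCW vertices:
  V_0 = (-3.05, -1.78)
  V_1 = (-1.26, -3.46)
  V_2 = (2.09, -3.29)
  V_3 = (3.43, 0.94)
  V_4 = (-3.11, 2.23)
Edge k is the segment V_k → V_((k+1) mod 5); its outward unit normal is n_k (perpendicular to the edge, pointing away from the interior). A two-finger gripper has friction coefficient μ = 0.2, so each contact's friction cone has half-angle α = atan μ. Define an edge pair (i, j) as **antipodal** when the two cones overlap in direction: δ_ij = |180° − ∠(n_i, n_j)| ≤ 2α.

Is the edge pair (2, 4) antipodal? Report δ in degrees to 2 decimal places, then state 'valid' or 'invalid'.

δ = 18.43°, valid

α = atan 0.2 = 11.31°;  2α = 22.62°
edge 2: e_2 = (+1.34, +4.23);  n_2 = (+0.9533, -0.3020)
edge 4: e_4 = (+0.06, -4.01);  n_4 = (-0.9999, -0.0150)
∠(n_2, n_4) = 161.57°
δ = |180° − 161.57°| = 18.43°
18.43° ≤ 2α = 22.62°  →  valid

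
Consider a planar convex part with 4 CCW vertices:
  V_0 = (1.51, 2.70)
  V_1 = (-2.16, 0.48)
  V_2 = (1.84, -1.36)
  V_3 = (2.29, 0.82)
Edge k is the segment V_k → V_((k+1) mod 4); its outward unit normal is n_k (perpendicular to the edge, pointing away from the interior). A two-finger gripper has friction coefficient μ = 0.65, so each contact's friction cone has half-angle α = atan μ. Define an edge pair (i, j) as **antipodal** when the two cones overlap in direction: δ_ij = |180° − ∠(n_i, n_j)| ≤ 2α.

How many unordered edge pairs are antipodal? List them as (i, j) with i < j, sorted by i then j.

count = 3; pairs: (0,1), (0,2), (1,3)

α = atan 0.65 = 33.02°;  2α = 66.05°
n_0 = (-0.5176, +0.8556)
n_1 = (-0.4179, -0.9085)
n_2 = (+0.9794, -0.2022)
n_3 = (+0.9237, +0.3832)
  (0,1): δ = 55.87°  ✓
  (0,2): δ = 47.17°  ✓
  (0,3): δ = 81.36°  ·
  (1,2): δ = 76.96°  ·
  (1,3): δ = 42.76°  ✓
  (2,3): δ = 145.80°  ·
antipodal pairs: 3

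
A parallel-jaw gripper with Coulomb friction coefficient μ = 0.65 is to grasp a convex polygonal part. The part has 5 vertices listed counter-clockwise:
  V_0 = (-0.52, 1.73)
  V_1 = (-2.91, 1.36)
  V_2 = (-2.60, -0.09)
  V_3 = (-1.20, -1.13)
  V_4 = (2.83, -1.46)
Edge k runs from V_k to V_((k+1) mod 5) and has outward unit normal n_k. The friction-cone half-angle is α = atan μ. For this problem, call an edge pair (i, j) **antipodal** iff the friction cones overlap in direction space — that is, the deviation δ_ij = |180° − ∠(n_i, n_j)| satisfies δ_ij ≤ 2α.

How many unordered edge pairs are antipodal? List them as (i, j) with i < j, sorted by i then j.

count = 5; pairs: (0,2), (0,3), (1,4), (2,4), (3,4)

α = atan 0.65 = 33.02°;  2α = 66.05°
n_0 = (-0.1530, +0.9882)
n_1 = (-0.9779, -0.2091)
n_2 = (-0.5963, -0.8027)
n_3 = (-0.0816, -0.9967)
n_4 = (+0.6896, +0.7242)
  (0,1): δ = 86.73°  ·
  (0,2): δ = 45.41°  ✓
  (0,3): δ = 13.48°  ✓
  (0,4): δ = 127.60°  ·
  (1,2): δ = 138.67°  ·
  (1,3): δ = 106.75°  ·
  (1,4): δ = 34.33°  ✓
  (2,3): δ = 148.07°  ·
  (2,4): δ = 6.99°  ✓
  (3,4): δ = 38.92°  ✓
antipodal pairs: 5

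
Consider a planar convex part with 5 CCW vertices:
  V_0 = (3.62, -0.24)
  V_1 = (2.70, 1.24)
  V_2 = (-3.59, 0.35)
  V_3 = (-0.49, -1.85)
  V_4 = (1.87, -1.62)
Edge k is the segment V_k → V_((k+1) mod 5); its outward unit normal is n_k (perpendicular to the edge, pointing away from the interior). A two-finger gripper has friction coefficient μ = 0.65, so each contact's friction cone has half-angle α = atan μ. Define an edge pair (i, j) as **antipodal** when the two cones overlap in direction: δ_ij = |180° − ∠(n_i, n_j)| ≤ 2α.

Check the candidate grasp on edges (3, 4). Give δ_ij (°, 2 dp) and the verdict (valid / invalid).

δ = 147.31°, invalid

α = atan 0.65 = 33.02°;  2α = 66.05°
edge 3: e_3 = (+2.36, +0.23);  n_3 = (+0.0970, -0.9953)
edge 4: e_4 = (+1.75, +1.38);  n_4 = (+0.6192, -0.7852)
∠(n_3, n_4) = 32.69°
δ = |180° − 32.69°| = 147.31°
147.31° > 2α = 66.05°  →  invalid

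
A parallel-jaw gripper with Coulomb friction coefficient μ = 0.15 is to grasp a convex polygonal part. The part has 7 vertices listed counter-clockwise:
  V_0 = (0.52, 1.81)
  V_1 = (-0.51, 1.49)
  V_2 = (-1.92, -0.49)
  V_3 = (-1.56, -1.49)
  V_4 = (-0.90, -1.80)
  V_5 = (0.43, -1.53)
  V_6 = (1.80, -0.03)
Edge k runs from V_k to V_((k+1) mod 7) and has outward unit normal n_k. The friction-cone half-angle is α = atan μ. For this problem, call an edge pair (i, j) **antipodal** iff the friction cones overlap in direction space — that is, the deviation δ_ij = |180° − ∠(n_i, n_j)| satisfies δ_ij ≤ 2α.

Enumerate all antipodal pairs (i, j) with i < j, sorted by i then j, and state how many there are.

count = 3; pairs: (0,4), (1,5), (2,6)

α = atan 0.15 = 8.53°;  2α = 17.06°
n_0 = (-0.2967, +0.9550)
n_1 = (-0.8146, +0.5801)
n_2 = (-0.9409, -0.3387)
n_3 = (-0.4251, -0.9051)
n_4 = (+0.1989, -0.9800)
n_5 = (+0.7384, -0.6744)
n_6 = (+0.8209, +0.5711)
  (0,1): δ = 142.71°  ·
  (0,2): δ = 87.46°  ·
  (0,3): δ = 42.42°  ·
  (0,4): δ = 5.78°  ✓
  (0,5): δ = 30.33°  ·
  (0,6): δ = 107.57°  ·
  (1,2): δ = 124.75°  ·
  (1,3): δ = 79.70°  ·
  (1,4): δ = 43.07°  ·
  (1,5): δ = 6.95°  ✓
  (1,6): δ = 70.28°  ·
  (2,3): δ = 134.96°  ·
  (2,4): δ = 98.32°  ·
  (2,5): δ = 62.21°  ·
  (2,6): δ = 15.03°  ✓
  (3,4): δ = 143.37°  ·
  (3,5): δ = 107.25°  ·
  (3,6): δ = 30.02°  ·
  (4,5): δ = 143.88°  ·
  (4,6): δ = 66.65°  ·
  (5,6): δ = 102.77°  ·
antipodal pairs: 3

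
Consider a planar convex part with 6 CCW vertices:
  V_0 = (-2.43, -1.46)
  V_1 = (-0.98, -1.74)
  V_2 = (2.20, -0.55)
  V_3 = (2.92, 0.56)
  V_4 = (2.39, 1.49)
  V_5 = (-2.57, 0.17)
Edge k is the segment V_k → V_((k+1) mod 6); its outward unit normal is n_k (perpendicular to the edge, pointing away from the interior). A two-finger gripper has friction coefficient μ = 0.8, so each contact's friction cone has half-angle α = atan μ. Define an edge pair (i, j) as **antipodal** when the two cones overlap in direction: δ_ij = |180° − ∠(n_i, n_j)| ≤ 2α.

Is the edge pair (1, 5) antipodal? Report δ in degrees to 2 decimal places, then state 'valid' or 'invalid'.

α = atan 0.8 = 38.66°;  2α = 77.32°
edge 1: e_1 = (+3.18, +1.19);  n_1 = (+0.3505, -0.9366)
edge 5: e_5 = (+0.14, -1.63);  n_5 = (-0.9963, -0.0856)
∠(n_1, n_5) = 105.61°
δ = |180° − 105.61°| = 74.39°
74.39° ≤ 2α = 77.32°  →  valid

δ = 74.39°, valid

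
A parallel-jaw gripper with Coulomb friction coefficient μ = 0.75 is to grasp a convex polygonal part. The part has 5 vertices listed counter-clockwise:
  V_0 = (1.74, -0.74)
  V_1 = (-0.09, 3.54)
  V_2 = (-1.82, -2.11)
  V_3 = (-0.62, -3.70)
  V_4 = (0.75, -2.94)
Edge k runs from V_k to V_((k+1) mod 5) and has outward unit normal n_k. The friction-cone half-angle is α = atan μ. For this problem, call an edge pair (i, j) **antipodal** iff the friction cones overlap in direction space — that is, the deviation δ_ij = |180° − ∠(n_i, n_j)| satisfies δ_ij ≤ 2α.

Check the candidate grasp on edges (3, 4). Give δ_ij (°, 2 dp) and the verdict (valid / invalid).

δ = 143.25°, invalid

α = atan 0.75 = 36.87°;  2α = 73.74°
edge 3: e_3 = (+1.37, +0.76);  n_3 = (+0.4851, -0.8745)
edge 4: e_4 = (+0.99, +2.20);  n_4 = (+0.9119, -0.4104)
∠(n_3, n_4) = 36.75°
δ = |180° − 36.75°| = 143.25°
143.25° > 2α = 73.74°  →  invalid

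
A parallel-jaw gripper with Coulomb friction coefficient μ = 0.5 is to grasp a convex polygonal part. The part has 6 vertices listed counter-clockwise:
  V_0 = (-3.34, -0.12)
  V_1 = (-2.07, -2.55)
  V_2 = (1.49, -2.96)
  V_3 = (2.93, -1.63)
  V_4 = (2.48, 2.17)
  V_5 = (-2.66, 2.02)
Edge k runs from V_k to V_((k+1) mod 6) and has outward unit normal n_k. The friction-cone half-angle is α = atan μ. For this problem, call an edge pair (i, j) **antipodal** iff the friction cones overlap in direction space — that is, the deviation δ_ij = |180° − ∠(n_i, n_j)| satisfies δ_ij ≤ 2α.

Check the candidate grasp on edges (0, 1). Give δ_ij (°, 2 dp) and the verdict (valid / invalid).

α = atan 0.5 = 26.57°;  2α = 53.13°
edge 0: e_0 = (+1.27, -2.43);  n_0 = (-0.8863, -0.4632)
edge 1: e_1 = (+3.56, -0.41);  n_1 = (-0.1144, -0.9934)
∠(n_0, n_1) = 55.84°
δ = |180° − 55.84°| = 124.16°
124.16° > 2α = 53.13°  →  invalid

δ = 124.16°, invalid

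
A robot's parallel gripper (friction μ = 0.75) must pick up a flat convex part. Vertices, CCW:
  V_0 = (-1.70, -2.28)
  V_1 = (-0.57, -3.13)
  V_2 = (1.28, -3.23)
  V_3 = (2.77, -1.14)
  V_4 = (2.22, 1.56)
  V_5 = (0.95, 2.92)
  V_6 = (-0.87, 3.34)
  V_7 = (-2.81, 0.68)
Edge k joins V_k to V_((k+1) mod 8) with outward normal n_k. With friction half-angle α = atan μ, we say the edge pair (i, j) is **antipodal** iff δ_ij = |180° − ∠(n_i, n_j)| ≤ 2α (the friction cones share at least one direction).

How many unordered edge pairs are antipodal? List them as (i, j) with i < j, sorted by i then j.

α = atan 0.75 = 36.87°;  2α = 73.74°
n_0 = (-0.6011, -0.7992)
n_1 = (-0.0540, -0.9985)
n_2 = (+0.8143, -0.5805)
n_3 = (+0.9799, +0.1996)
n_4 = (+0.7309, +0.6825)
n_5 = (+0.2249, +0.9744)
n_6 = (-0.8079, +0.5893)
n_7 = (-0.9363, -0.3511)
  (0,1): δ = 146.14°  ·
  (0,2): δ = 88.53°  ·
  (0,3): δ = 41.54°  ✓
  (0,4): δ = 10.01°  ✓
  (0,5): δ = 23.96°  ✓
  (0,6): δ = 90.85°  ·
  (0,7): δ = 147.51°  ·
  (1,2): δ = 122.39°  ·
  (1,3): δ = 75.39°  ·
  (1,4): δ = 43.87°  ✓
  (1,5): δ = 9.90°  ✓
  (1,6): δ = 56.99°  ✓
  (1,7): δ = 113.65°  ·
  (2,3): δ = 133.00°  ·
  (2,4): δ = 101.47°  ·
  (2,5): δ = 67.51°  ✓
  (2,6): δ = 0.62°  ✓
  (2,7): δ = 56.04°  ✓
  (3,4): δ = 148.47°  ·
  (3,5): δ = 114.51°  ·
  (3,6): δ = 47.62°  ✓
  (3,7): δ = 9.04°  ✓
  (4,5): δ = 146.03°  ·
  (4,6): δ = 79.14°  ·
  (4,7): δ = 22.48°  ✓
  (5,6): δ = 113.11°  ·
  (5,7): δ = 56.45°  ✓
  (6,7): δ = 123.34°  ·
antipodal pairs: 13

count = 13; pairs: (0,3), (0,4), (0,5), (1,4), (1,5), (1,6), (2,5), (2,6), (2,7), (3,6), (3,7), (4,7), (5,7)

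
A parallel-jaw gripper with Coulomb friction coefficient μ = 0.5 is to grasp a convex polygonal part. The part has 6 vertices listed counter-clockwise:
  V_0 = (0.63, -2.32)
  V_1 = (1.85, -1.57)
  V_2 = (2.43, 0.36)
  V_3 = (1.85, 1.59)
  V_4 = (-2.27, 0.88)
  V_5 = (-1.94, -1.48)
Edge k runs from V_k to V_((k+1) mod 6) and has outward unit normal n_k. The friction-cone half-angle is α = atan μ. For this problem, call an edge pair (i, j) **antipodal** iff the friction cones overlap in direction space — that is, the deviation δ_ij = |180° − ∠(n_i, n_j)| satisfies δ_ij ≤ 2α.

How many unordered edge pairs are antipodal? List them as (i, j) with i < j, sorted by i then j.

count = 5; pairs: (0,3), (1,4), (2,4), (2,5), (3,5)

α = atan 0.5 = 26.57°;  2α = 53.13°
n_0 = (+0.5237, -0.8519)
n_1 = (+0.9577, -0.2878)
n_2 = (+0.9045, +0.4265)
n_3 = (-0.1698, +0.9855)
n_4 = (-0.9904, -0.1385)
n_5 = (-0.3107, -0.9505)
  (0,1): δ = 138.31°  ·
  (0,2): δ = 96.34°  ·
  (0,3): δ = 21.80°  ✓
  (0,4): δ = 66.38°  ·
  (0,5): δ = 130.32°  ·
  (1,2): δ = 138.03°  ·
  (1,3): δ = 63.50°  ·
  (1,4): δ = 24.69°  ✓
  (1,5): δ = 88.63°  ·
  (2,3): δ = 105.47°  ·
  (2,4): δ = 17.29°  ✓
  (2,5): δ = 46.65°  ✓
  (3,4): δ = 91.82°  ·
  (3,5): δ = 27.88°  ✓
  (4,5): δ = 116.06°  ·
antipodal pairs: 5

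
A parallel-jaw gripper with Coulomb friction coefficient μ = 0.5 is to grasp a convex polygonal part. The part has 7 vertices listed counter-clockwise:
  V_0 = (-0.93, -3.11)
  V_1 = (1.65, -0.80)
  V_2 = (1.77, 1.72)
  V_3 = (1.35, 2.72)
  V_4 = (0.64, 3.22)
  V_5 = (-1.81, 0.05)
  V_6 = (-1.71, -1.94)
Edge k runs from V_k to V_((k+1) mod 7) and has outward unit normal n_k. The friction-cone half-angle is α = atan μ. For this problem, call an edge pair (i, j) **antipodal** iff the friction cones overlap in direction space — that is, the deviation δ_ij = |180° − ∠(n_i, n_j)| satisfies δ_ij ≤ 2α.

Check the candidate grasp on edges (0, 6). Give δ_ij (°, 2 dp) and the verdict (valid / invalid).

α = atan 0.5 = 26.57°;  2α = 53.13°
edge 0: e_0 = (+2.58, +2.31);  n_0 = (+0.6670, -0.7450)
edge 6: e_6 = (+0.78, -1.17);  n_6 = (-0.8321, -0.5547)
∠(n_0, n_6) = 98.15°
δ = |180° − 98.15°| = 81.85°
81.85° > 2α = 53.13°  →  invalid

δ = 81.85°, invalid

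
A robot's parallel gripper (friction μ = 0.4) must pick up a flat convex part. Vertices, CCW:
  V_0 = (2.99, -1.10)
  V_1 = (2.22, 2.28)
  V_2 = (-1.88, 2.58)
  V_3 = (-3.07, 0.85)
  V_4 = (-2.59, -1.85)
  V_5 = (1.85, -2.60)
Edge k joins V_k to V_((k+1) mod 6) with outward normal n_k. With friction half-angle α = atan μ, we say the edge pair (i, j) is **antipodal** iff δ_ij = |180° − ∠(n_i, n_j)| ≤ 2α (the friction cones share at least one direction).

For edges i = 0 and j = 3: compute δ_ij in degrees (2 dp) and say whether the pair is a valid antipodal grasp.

δ = 2.75°, valid

α = atan 0.4 = 21.80°;  2α = 43.60°
edge 0: e_0 = (-0.77, +3.38);  n_0 = (+0.9750, +0.2221)
edge 3: e_3 = (+0.48, -2.70);  n_3 = (-0.9846, -0.1750)
∠(n_0, n_3) = 177.25°
δ = |180° − 177.25°| = 2.75°
2.75° ≤ 2α = 43.60°  →  valid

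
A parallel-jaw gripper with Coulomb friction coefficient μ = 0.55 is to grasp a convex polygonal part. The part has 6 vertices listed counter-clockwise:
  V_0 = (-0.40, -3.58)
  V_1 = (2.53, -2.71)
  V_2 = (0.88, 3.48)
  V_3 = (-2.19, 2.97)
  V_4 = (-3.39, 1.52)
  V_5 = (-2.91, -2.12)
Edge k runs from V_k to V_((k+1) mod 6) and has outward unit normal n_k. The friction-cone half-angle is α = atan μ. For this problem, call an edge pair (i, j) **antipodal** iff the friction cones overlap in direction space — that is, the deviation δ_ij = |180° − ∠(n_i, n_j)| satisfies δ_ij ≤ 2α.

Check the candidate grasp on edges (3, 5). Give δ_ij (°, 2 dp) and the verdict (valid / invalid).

α = atan 0.55 = 28.81°;  2α = 57.62°
edge 3: e_3 = (-1.20, -1.45);  n_3 = (-0.7704, +0.6376)
edge 5: e_5 = (+2.51, -1.46);  n_5 = (-0.5028, -0.8644)
∠(n_3, n_5) = 99.43°
δ = |180° − 99.43°| = 80.57°
80.57° > 2α = 57.62°  →  invalid

δ = 80.57°, invalid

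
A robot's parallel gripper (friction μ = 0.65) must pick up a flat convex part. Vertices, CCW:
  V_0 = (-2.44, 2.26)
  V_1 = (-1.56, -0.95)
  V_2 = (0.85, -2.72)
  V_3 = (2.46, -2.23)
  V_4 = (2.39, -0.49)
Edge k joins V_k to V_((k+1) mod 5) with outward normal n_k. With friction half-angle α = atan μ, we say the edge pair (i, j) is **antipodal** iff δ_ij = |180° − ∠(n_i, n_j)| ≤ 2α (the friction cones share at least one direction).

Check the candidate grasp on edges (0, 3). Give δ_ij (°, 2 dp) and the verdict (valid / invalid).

α = atan 0.65 = 33.02°;  2α = 66.05°
edge 0: e_0 = (+0.88, -3.21);  n_0 = (-0.9644, -0.2644)
edge 3: e_3 = (-0.07, +1.74);  n_3 = (+0.9992, +0.0402)
∠(n_0, n_3) = 166.97°
δ = |180° − 166.97°| = 13.03°
13.03° ≤ 2α = 66.05°  →  valid

δ = 13.03°, valid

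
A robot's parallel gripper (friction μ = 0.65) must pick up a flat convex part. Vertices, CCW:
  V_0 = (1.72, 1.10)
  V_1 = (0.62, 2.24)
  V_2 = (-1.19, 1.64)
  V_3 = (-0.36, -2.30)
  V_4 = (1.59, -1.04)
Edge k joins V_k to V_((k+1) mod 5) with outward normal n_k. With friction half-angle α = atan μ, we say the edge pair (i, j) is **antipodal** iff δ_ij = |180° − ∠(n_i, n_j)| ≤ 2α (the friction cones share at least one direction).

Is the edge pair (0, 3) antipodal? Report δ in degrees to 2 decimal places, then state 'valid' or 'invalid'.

δ = 78.89°, invalid

α = atan 0.65 = 33.02°;  2α = 66.05°
edge 0: e_0 = (-1.10, +1.14);  n_0 = (+0.7196, +0.6944)
edge 3: e_3 = (+1.95, +1.26);  n_3 = (+0.5427, -0.8399)
∠(n_0, n_3) = 101.11°
δ = |180° − 101.11°| = 78.89°
78.89° > 2α = 66.05°  →  invalid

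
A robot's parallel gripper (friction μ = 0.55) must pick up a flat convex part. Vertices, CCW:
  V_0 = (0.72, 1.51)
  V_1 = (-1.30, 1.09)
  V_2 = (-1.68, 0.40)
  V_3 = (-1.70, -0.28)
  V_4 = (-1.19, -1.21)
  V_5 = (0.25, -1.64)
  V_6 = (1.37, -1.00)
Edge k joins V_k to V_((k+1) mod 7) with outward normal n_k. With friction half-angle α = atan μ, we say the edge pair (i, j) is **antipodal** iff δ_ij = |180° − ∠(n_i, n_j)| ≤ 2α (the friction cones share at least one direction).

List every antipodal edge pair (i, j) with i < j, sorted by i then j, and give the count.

count = 6; pairs: (0,4), (0,5), (1,5), (1,6), (2,6), (3,6)

α = atan 0.55 = 28.81°;  2α = 57.62°
n_0 = (-0.2036, +0.9791)
n_1 = (-0.8759, +0.4824)
n_2 = (-0.9996, +0.0294)
n_3 = (-0.8768, -0.4808)
n_4 = (-0.2861, -0.9582)
n_5 = (+0.4961, -0.8682)
n_6 = (+0.9681, +0.2507)
  (0,1): δ = 130.59°  ·
  (0,2): δ = 103.43°  ·
  (0,3): δ = 73.01°  ·
  (0,4): δ = 28.37°  ✓
  (0,5): δ = 18.00°  ✓
  (0,6): δ = 92.77°  ·
  (1,2): δ = 152.84°  ·
  (1,3): δ = 122.42°  ·
  (1,4): δ = 77.78°  ·
  (1,5): δ = 31.41°  ✓
  (1,6): δ = 43.36°  ✓
  (2,3): δ = 149.58°  ·
  (2,4): δ = 104.94°  ·
  (2,5): δ = 58.57°  ·
  (2,6): δ = 16.20°  ✓
  (3,4): δ = 135.37°  ·
  (3,5): δ = 88.99°  ·
  (3,6): δ = 14.22°  ✓
  (4,5): δ = 133.63°  ·
  (4,6): δ = 58.86°  ·
  (5,6): δ = 105.23°  ·
antipodal pairs: 6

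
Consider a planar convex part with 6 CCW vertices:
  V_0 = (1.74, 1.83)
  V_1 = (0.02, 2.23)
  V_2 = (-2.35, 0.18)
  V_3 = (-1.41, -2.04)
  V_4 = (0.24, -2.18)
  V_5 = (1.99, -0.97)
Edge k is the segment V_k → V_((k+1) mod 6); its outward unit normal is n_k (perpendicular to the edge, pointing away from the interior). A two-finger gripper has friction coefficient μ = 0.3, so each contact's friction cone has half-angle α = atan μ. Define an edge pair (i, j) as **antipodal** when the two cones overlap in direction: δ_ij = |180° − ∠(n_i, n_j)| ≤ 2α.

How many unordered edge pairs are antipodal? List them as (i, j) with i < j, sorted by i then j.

count = 3; pairs: (0,3), (1,4), (2,5)

α = atan 0.3 = 16.70°;  2α = 33.40°
n_0 = (+0.2265, +0.9740)
n_1 = (-0.6542, +0.7563)
n_2 = (-0.9209, -0.3899)
n_3 = (-0.0845, -0.9964)
n_4 = (+0.5687, -0.8225)
n_5 = (+0.9960, +0.0889)
  (0,1): δ = 126.05°  ·
  (0,2): δ = 53.96°  ·
  (0,3): δ = 8.24°  ✓
  (0,4): δ = 47.75°  ·
  (0,5): δ = 108.19°  ·
  (1,2): δ = 107.91°  ·
  (1,3): δ = 45.71°  ·
  (1,4): δ = 6.20°  ✓
  (1,5): δ = 54.24°  ·
  (2,3): δ = 117.80°  ·
  (2,4): δ = 78.29°  ·
  (2,5): δ = 17.85°  ✓
  (3,4): δ = 140.49°  ·
  (3,5): δ = 80.05°  ·
  (4,5): δ = 119.56°  ·
antipodal pairs: 3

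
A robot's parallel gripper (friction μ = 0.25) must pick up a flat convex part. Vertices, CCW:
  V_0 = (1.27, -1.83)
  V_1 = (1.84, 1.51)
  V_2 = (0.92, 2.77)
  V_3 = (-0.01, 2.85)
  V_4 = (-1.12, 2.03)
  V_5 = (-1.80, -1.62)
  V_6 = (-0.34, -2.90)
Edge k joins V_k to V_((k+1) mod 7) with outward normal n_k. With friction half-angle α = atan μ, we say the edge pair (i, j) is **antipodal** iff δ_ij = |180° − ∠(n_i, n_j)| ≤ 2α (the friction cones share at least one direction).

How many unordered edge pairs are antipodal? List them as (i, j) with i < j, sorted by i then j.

α = atan 0.25 = 14.04°;  2α = 28.07°
n_0 = (+0.9857, -0.1682)
n_1 = (+0.8076, +0.5897)
n_2 = (+0.0857, +0.9963)
n_3 = (-0.5942, +0.8043)
n_4 = (-0.9831, +0.1832)
n_5 = (-0.6592, -0.7519)
n_6 = (+0.5535, -0.8328)
  (0,1): δ = 134.18°  ·
  (0,2): δ = 85.23°  ·
  (0,3): δ = 43.86°  ·
  (0,4): δ = 0.87°  ✓
  (0,5): δ = 58.44°  ·
  (0,6): δ = 133.29°  ·
  (1,2): δ = 131.05°  ·
  (1,3): δ = 89.68°  ·
  (1,4): δ = 46.69°  ·
  (1,5): δ = 12.62°  ✓
  (1,6): δ = 87.47°  ·
  (2,3): δ = 138.63°  ·
  (2,4): δ = 95.64°  ·
  (2,5): δ = 36.32°  ·
  (2,6): δ = 38.52°  ·
  (3,4): δ = 137.01°  ·
  (3,5): δ = 77.70°  ·
  (3,6): δ = 2.85°  ✓
  (4,5): δ = 120.69°  ·
  (4,6): δ = 45.84°  ·
  (5,6): δ = 105.15°  ·
antipodal pairs: 3

count = 3; pairs: (0,4), (1,5), (3,6)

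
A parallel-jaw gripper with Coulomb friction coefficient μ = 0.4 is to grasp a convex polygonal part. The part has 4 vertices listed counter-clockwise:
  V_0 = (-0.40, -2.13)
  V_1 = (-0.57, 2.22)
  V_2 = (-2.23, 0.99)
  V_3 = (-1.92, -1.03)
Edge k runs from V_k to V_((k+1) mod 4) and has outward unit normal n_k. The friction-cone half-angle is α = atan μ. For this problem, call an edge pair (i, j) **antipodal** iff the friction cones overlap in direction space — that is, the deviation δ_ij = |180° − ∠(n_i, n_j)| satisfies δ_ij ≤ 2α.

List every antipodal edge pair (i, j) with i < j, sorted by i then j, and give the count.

count = 1; pairs: (0,2)

α = atan 0.4 = 21.80°;  2α = 43.60°
n_0 = (+0.9992, +0.0391)
n_1 = (-0.5953, +0.8035)
n_2 = (-0.9884, -0.1517)
n_3 = (-0.5863, -0.8101)
  (0,1): δ = 55.70°  ·
  (0,2): δ = 6.49°  ✓
  (0,3): δ = 51.87°  ·
  (1,2): δ = 117.81°  ·
  (1,3): δ = 72.43°  ·
  (2,3): δ = 134.62°  ·
antipodal pairs: 1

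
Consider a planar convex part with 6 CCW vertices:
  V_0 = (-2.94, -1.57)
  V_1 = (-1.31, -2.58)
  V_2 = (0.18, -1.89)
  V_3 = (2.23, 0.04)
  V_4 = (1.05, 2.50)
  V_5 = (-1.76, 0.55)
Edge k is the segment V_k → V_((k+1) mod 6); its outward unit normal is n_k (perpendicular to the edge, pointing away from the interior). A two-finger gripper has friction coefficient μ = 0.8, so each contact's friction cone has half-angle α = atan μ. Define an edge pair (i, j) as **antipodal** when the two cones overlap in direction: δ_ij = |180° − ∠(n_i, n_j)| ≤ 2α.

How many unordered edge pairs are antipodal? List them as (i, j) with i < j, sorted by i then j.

count = 7; pairs: (0,3), (0,4), (1,4), (1,5), (2,4), (2,5), (3,5)

α = atan 0.8 = 38.66°;  2α = 77.32°
n_0 = (-0.5267, -0.8500)
n_1 = (+0.4202, -0.9074)
n_2 = (+0.6855, -0.7281)
n_3 = (+0.9016, +0.4325)
n_4 = (-0.5701, +0.8216)
n_5 = (-0.8738, +0.4863)
  (0,1): δ = 123.37°  ·
  (0,2): δ = 104.94°  ·
  (0,3): δ = 32.59°  ✓
  (0,4): δ = 66.54°  ✓
  (0,5): δ = 92.68°  ·
  (1,2): δ = 161.58°  ·
  (1,3): δ = 89.22°  ·
  (1,4): δ = 9.91°  ✓
  (1,5): δ = 36.05°  ✓
  (2,3): δ = 107.65°  ·
  (2,4): δ = 8.51°  ✓
  (2,5): δ = 17.63°  ✓
  (3,4): δ = 80.87°  ·
  (3,5): δ = 54.73°  ✓
  (4,5): δ = 153.86°  ·
antipodal pairs: 7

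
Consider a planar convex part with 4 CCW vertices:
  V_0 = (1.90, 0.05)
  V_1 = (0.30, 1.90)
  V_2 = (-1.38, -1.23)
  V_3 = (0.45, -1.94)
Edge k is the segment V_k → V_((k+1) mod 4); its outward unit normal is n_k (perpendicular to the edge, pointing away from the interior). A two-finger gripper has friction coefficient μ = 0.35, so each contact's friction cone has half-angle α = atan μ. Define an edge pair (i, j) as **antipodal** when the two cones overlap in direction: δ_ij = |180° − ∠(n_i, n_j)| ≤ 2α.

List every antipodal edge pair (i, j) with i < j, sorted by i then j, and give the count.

count = 2; pairs: (0,2), (1,3)

α = atan 0.35 = 19.29°;  2α = 38.58°
n_0 = (+0.7564, +0.6542)
n_1 = (-0.8811, +0.4729)
n_2 = (-0.3617, -0.9323)
n_3 = (+0.8082, -0.5889)
  (0,1): δ = 69.08°  ·
  (0,2): δ = 27.94°  ✓
  (0,3): δ = 103.07°  ·
  (1,2): δ = 82.98°  ·
  (1,3): δ = 7.85°  ✓
  (2,3): δ = 104.87°  ·
antipodal pairs: 2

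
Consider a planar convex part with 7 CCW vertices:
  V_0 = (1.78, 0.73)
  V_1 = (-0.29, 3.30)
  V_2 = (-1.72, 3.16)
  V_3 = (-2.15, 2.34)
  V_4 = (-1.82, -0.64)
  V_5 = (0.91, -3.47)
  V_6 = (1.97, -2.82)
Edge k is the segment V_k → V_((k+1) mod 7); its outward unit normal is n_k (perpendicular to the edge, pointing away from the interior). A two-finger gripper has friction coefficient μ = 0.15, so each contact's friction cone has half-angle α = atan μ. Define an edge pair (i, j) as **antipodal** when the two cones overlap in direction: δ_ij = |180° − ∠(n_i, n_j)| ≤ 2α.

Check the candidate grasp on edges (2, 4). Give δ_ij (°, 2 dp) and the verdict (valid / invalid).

α = atan 0.15 = 8.53°;  2α = 17.06°
edge 2: e_2 = (-0.43, -0.82);  n_2 = (-0.8856, +0.4644)
edge 4: e_4 = (+2.73, -2.83);  n_4 = (-0.7197, -0.6943)
∠(n_2, n_4) = 71.64°
δ = |180° − 71.64°| = 108.36°
108.36° > 2α = 17.06°  →  invalid

δ = 108.36°, invalid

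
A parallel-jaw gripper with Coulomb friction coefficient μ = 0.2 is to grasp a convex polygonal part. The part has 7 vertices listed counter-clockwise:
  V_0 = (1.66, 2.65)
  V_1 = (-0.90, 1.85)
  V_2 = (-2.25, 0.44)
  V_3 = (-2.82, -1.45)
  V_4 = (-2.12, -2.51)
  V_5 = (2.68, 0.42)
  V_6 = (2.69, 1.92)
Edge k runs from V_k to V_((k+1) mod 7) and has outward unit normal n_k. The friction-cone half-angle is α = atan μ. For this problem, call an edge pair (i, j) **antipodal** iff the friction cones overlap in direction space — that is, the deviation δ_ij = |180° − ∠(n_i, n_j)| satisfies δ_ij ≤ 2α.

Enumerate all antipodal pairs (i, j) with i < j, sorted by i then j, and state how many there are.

count = 4; pairs: (0,4), (1,4), (2,5), (3,6)

α = atan 0.2 = 11.31°;  2α = 22.62°
n_0 = (-0.2983, +0.9545)
n_1 = (-0.7223, +0.6916)
n_2 = (-0.9574, +0.2887)
n_3 = (-0.8345, -0.5511)
n_4 = (+0.5210, -0.8535)
n_5 = (+1.0000, -0.0067)
n_6 = (+0.5782, +0.8159)
  (0,1): δ = 151.11°  ·
  (0,2): δ = 124.14°  ·
  (0,3): δ = 73.91°  ·
  (0,4): δ = 14.05°  ✓
  (0,5): δ = 72.26°  ·
  (0,6): δ = 127.32°  ·
  (1,2): δ = 153.03°  ·
  (1,3): δ = 102.81°  ·
  (1,4): δ = 14.84°  ✓
  (1,5): δ = 43.37°  ·
  (1,6): δ = 98.43°  ·
  (2,3): δ = 129.78°  ·
  (2,4): δ = 41.82°  ·
  (2,5): δ = 16.40°  ✓
  (2,6): δ = 71.46°  ·
  (3,4): δ = 92.04°  ·
  (3,5): δ = 33.82°  ·
  (3,6): δ = 21.23°  ✓
  (4,5): δ = 121.78°  ·
  (4,6): δ = 66.73°  ·
  (5,6): δ = 124.94°  ·
antipodal pairs: 4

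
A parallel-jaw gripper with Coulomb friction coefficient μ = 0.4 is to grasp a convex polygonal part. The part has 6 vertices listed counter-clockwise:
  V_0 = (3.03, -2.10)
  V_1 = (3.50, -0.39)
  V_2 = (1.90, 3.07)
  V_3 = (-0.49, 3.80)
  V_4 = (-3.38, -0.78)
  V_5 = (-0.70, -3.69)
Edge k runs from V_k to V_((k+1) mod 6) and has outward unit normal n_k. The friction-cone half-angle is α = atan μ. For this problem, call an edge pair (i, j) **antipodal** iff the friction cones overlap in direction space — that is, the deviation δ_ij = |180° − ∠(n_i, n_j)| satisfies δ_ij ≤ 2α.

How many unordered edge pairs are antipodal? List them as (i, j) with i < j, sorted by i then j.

α = atan 0.4 = 21.80°;  2α = 43.60°
n_0 = (+0.9642, -0.2650)
n_1 = (+0.9077, +0.4197)
n_2 = (+0.2921, +0.9564)
n_3 = (-0.8457, +0.5336)
n_4 = (-0.7356, -0.6774)
n_5 = (+0.3921, -0.9199)
  (0,1): δ = 139.81°  ·
  (0,2): δ = 91.62°  ·
  (0,3): δ = 16.88°  ✓
  (0,4): δ = 58.01°  ·
  (0,5): δ = 128.46°  ·
  (1,2): δ = 131.80°  ·
  (1,3): δ = 57.07°  ·
  (1,4): δ = 17.83°  ✓
  (1,5): δ = 88.27°  ·
  (2,3): δ = 105.27°  ·
  (2,4): δ = 30.37°  ✓
  (2,5): δ = 40.07°  ✓
  (3,4): δ = 105.10°  ·
  (3,5): δ = 34.66°  ✓
  (4,5): δ = 109.56°  ·
antipodal pairs: 5

count = 5; pairs: (0,3), (1,4), (2,4), (2,5), (3,5)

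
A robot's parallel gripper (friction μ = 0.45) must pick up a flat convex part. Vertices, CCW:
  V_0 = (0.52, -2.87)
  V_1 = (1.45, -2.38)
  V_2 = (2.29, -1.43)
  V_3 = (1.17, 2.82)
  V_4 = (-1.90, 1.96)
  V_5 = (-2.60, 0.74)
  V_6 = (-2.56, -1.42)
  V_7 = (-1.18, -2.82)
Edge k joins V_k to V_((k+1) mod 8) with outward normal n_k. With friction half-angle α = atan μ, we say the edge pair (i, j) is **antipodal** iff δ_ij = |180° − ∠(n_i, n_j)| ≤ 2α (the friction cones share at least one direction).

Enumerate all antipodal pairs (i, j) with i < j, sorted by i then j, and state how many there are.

count = 9; pairs: (0,3), (0,4), (1,3), (1,4), (1,5), (2,4), (2,5), (2,6), (3,7)

α = atan 0.45 = 24.23°;  2α = 48.46°
n_0 = (+0.4661, -0.8847)
n_1 = (+0.7491, -0.6624)
n_2 = (+0.9670, +0.2548)
n_3 = (-0.2697, +0.9629)
n_4 = (-0.8674, +0.4977)
n_5 = (-0.9998, -0.0185)
n_6 = (-0.7122, -0.7020)
n_7 = (-0.0294, -0.9996)
  (0,1): δ = 159.27°  ·
  (0,2): δ = 103.02°  ·
  (0,3): δ = 12.13°  ✓
  (0,4): δ = 32.37°  ✓
  (0,5): δ = 63.28°  ·
  (0,6): δ = 106.80°  ·
  (0,7): δ = 150.53°  ·
  (1,2): δ = 123.75°  ·
  (1,3): δ = 32.87°  ✓
  (1,4): δ = 11.64°  ✓
  (1,5): δ = 42.54°  ✓
  (1,6): δ = 86.07°  ·
  (1,7): δ = 129.80°  ·
  (2,3): δ = 89.11°  ·
  (2,4): δ = 44.61°  ✓
  (2,5): δ = 13.70°  ✓
  (2,6): δ = 29.82°  ✓
  (2,7): δ = 73.55°  ·
  (3,4): δ = 135.50°  ·
  (3,5): δ = 104.59°  ·
  (3,6): δ = 61.06°  ·
  (3,7): δ = 17.33°  ✓
  (4,5): δ = 149.09°  ·
  (4,6): δ = 105.57°  ·
  (4,7): δ = 61.84°  ·
  (5,6): δ = 136.47°  ·
  (5,7): δ = 92.75°  ·
  (6,7): δ = 136.27°  ·
antipodal pairs: 9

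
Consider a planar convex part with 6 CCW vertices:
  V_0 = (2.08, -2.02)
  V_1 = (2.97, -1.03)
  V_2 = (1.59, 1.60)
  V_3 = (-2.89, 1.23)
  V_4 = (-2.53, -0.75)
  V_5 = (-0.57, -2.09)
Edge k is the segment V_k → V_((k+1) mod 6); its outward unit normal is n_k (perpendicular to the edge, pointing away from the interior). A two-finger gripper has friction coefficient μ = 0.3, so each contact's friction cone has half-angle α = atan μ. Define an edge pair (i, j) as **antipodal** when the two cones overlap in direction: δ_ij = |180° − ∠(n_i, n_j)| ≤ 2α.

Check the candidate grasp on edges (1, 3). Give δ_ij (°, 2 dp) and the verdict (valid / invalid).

α = atan 0.3 = 16.70°;  2α = 33.40°
edge 1: e_1 = (-1.38, +2.63);  n_1 = (+0.8855, +0.4646)
edge 3: e_3 = (+0.36, -1.98);  n_3 = (-0.9839, -0.1789)
∠(n_1, n_3) = 162.62°
δ = |180° − 162.62°| = 17.38°
17.38° ≤ 2α = 33.40°  →  valid

δ = 17.38°, valid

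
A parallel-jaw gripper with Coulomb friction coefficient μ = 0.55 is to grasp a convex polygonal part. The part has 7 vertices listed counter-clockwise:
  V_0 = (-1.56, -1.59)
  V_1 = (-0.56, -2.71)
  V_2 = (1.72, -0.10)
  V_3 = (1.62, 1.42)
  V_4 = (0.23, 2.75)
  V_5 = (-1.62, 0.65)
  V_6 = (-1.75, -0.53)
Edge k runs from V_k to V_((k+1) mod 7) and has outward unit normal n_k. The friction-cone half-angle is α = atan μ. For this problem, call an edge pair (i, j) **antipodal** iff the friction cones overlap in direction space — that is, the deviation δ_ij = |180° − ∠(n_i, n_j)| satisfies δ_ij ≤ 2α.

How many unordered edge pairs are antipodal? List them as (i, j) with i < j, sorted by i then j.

count = 10; pairs: (0,2), (0,3), (1,4), (1,5), (1,6), (2,4), (2,5), (2,6), (3,5), (3,6)

α = atan 0.55 = 28.81°;  2α = 57.62°
n_0 = (-0.7459, -0.6660)
n_1 = (+0.7531, -0.6579)
n_2 = (+0.9978, +0.0656)
n_3 = (+0.6913, +0.7225)
n_4 = (-0.7504, +0.6610)
n_5 = (-0.9940, +0.1095)
n_6 = (-0.9843, -0.1764)
  (0,1): δ = 82.90°  ·
  (0,2): δ = 38.00°  ✓
  (0,3): δ = 4.50°  ✓
  (0,4): δ = 96.86°  ·
  (0,5): δ = 131.95°  ·
  (0,6): δ = 148.40°  ·
  (1,2): δ = 135.10°  ·
  (1,3): δ = 92.60°  ·
  (1,4): δ = 0.24°  ✓
  (1,5): δ = 34.85°  ✓
  (1,6): δ = 51.30°  ✓
  (2,3): δ = 137.50°  ·
  (2,4): δ = 45.14°  ✓
  (2,5): δ = 10.05°  ✓
  (2,6): δ = 6.40°  ✓
  (3,4): δ = 87.64°  ·
  (3,5): δ = 52.55°  ✓
  (3,6): δ = 36.10°  ✓
  (4,5): δ = 144.91°  ·
  (4,6): δ = 128.46°  ·
  (5,6): δ = 163.55°  ·
antipodal pairs: 10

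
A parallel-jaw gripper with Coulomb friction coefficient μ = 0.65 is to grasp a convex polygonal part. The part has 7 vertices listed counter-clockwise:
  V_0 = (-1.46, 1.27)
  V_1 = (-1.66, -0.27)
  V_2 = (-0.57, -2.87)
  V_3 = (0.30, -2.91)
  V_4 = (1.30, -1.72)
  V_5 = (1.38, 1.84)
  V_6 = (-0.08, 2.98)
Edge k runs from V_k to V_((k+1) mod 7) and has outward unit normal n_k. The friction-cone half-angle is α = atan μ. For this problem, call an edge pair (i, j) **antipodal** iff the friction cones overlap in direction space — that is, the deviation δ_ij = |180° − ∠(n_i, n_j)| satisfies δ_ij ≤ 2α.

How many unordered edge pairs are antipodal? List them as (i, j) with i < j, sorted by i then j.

α = atan 0.65 = 33.02°;  2α = 66.05°
n_0 = (-0.9917, +0.1288)
n_1 = (-0.9222, -0.3866)
n_2 = (-0.0459, -0.9989)
n_3 = (+0.7656, -0.6433)
n_4 = (+0.9997, -0.0225)
n_5 = (+0.6154, +0.7882)
n_6 = (-0.7782, +0.6280)
  (0,1): δ = 149.86°  ·
  (0,2): δ = 85.23°  ·
  (0,3): δ = 32.64°  ✓
  (0,4): δ = 6.11°  ✓
  (0,5): δ = 59.42°  ✓
  (0,6): δ = 148.50°  ·
  (1,2): δ = 115.38°  ·
  (1,3): δ = 62.79°  ✓
  (1,4): δ = 24.03°  ✓
  (1,5): δ = 29.27°  ✓
  (1,6): δ = 118.35°  ·
  (2,3): δ = 127.41°  ·
  (2,4): δ = 88.65°  ·
  (2,5): δ = 35.35°  ✓
  (2,6): δ = 53.73°  ✓
  (3,4): δ = 141.25°  ·
  (3,5): δ = 87.94°  ·
  (3,6): δ = 1.14°  ✓
  (4,5): δ = 126.70°  ·
  (4,6): δ = 37.62°  ✓
  (5,6): δ = 90.92°  ·
antipodal pairs: 10

count = 10; pairs: (0,3), (0,4), (0,5), (1,3), (1,4), (1,5), (2,5), (2,6), (3,6), (4,6)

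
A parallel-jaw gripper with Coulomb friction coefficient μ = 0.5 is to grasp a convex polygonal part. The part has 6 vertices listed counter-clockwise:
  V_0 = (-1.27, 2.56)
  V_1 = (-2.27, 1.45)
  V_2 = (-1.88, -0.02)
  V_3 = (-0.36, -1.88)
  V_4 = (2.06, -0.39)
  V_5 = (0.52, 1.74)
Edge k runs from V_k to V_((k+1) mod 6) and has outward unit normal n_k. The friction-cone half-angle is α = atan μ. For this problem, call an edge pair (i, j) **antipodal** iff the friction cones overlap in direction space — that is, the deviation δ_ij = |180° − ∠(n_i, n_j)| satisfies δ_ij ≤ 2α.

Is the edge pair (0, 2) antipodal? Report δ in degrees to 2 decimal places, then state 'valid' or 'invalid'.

α = atan 0.5 = 26.57°;  2α = 53.13°
edge 0: e_0 = (-1.00, -1.11);  n_0 = (-0.7430, +0.6693)
edge 2: e_2 = (+1.52, -1.86);  n_2 = (-0.7743, -0.6328)
∠(n_0, n_2) = 81.27°
δ = |180° − 81.27°| = 98.73°
98.73° > 2α = 53.13°  →  invalid

δ = 98.73°, invalid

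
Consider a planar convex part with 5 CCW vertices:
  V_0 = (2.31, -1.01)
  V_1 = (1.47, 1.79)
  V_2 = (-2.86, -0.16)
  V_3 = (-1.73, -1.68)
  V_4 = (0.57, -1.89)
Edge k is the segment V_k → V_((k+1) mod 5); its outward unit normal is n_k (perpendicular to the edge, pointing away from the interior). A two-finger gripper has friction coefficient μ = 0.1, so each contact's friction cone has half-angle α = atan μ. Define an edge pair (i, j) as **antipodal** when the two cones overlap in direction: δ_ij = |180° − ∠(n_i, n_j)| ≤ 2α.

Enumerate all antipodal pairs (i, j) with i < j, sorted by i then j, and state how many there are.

count = 1; pairs: (1,4)

α = atan 0.1 = 5.71°;  2α = 11.42°
n_0 = (+0.9578, +0.2873)
n_1 = (-0.4106, +0.9118)
n_2 = (-0.8025, -0.5966)
n_3 = (-0.0909, -0.9959)
n_4 = (+0.4513, -0.8924)
  (0,1): δ = 82.45°  ·
  (0,2): δ = 19.93°  ·
  (0,3): δ = 68.08°  ·
  (0,4): δ = 100.13°  ·
  (1,2): δ = 77.62°  ·
  (1,3): δ = 29.46°  ·
  (1,4): δ = 2.58°  ✓
  (2,3): δ = 131.84°  ·
  (2,4): δ = 99.80°  ·
  (3,4): δ = 147.96°  ·
antipodal pairs: 1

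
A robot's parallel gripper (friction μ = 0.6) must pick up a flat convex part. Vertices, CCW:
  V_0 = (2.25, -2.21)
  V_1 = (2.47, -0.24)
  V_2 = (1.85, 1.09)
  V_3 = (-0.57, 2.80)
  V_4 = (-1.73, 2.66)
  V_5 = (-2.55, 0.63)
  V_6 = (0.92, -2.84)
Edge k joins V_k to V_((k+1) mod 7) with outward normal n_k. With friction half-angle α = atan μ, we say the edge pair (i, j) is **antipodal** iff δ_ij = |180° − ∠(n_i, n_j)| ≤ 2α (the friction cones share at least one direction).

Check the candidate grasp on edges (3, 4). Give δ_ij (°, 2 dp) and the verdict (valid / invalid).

δ = 118.88°, invalid

α = atan 0.6 = 30.96°;  2α = 61.93°
edge 3: e_3 = (-1.16, -0.14);  n_3 = (-0.1198, +0.9928)
edge 4: e_4 = (-0.82, -2.03);  n_4 = (-0.9272, +0.3745)
∠(n_3, n_4) = 61.12°
δ = |180° − 61.12°| = 118.88°
118.88° > 2α = 61.93°  →  invalid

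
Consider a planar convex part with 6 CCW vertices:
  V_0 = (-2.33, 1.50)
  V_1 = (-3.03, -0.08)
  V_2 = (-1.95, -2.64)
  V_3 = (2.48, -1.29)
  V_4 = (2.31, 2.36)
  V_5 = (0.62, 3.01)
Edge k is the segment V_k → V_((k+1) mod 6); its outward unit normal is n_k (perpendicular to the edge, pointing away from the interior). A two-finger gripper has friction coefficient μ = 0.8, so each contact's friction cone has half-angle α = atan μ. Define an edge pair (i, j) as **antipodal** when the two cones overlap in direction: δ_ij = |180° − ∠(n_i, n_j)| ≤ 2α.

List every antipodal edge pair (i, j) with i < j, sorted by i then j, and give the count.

α = atan 0.8 = 38.66°;  2α = 77.32°
n_0 = (-0.9143, +0.4051)
n_1 = (-0.9214, -0.3887)
n_2 = (+0.2915, -0.9566)
n_3 = (+0.9989, +0.0465)
n_4 = (+0.3590, +0.9333)
n_5 = (-0.4556, +0.8902)
  (0,1): δ = 133.23°  ·
  (0,2): δ = 49.16°  ✓
  (0,3): δ = 26.56°  ✓
  (0,4): δ = 92.86°  ·
  (0,5): δ = 141.00°  ·
  (1,2): δ = 95.93°  ·
  (1,3): δ = 20.21°  ✓
  (1,4): δ = 46.09°  ✓
  (1,5): δ = 94.23°  ·
  (2,3): δ = 104.28°  ·
  (2,4): δ = 37.99°  ✓
  (2,5): δ = 10.16°  ✓
  (3,4): δ = 113.70°  ·
  (3,5): δ = 65.56°  ✓
  (4,5): δ = 131.86°  ·
antipodal pairs: 7

count = 7; pairs: (0,2), (0,3), (1,3), (1,4), (2,4), (2,5), (3,5)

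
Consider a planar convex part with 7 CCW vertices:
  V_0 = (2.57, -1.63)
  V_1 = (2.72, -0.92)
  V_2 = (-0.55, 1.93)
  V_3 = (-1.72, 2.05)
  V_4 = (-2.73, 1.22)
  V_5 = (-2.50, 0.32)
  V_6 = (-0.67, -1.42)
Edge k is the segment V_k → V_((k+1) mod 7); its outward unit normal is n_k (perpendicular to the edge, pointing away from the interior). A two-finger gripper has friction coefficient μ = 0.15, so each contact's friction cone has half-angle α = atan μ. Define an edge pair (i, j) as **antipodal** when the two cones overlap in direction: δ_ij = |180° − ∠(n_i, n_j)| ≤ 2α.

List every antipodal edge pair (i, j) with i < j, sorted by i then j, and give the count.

count = 2; pairs: (1,5), (2,6)

α = atan 0.15 = 8.53°;  2α = 17.06°
n_0 = (+0.9784, -0.2067)
n_1 = (+0.6570, +0.7539)
n_2 = (+0.1020, +0.9948)
n_3 = (-0.6349, +0.7726)
n_4 = (-0.9689, -0.2476)
n_5 = (-0.6891, -0.7247)
n_6 = (-0.0647, -0.9979)
  (0,1): δ = 119.14°  ·
  (0,2): δ = 83.93°  ·
  (0,3): δ = 38.66°  ·
  (0,4): δ = 26.26°  ·
  (0,5): δ = 58.37°  ·
  (0,6): δ = 98.22°  ·
  (1,2): δ = 144.78°  ·
  (1,3): δ = 99.51°  ·
  (1,4): δ = 34.59°  ·
  (1,5): δ = 2.48°  ✓
  (1,6): δ = 37.37°  ·
  (2,3): δ = 134.73°  ·
  (2,4): δ = 69.81°  ·
  (2,5): δ = 37.70°  ·
  (2,6): δ = 2.15°  ✓
  (3,4): δ = 115.08°  ·
  (3,5): δ = 82.97°  ·
  (3,6): δ = 43.12°  ·
  (4,5): δ = 147.89°  ·
  (4,6): δ = 108.04°  ·
  (5,6): δ = 140.15°  ·
antipodal pairs: 2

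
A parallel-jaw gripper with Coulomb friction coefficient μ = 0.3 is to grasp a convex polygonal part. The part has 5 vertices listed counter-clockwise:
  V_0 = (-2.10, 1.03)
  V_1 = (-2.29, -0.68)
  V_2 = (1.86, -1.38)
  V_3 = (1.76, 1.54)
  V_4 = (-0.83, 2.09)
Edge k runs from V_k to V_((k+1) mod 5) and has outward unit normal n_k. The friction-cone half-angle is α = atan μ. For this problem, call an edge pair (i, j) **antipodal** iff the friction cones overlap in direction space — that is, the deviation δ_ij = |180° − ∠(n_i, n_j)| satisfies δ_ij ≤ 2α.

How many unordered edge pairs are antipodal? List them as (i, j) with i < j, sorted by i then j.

α = atan 0.3 = 16.70°;  2α = 33.40°
n_0 = (-0.9939, +0.1104)
n_1 = (-0.1663, -0.9861)
n_2 = (+0.9994, +0.0342)
n_3 = (+0.2077, +0.9782)
n_4 = (-0.6408, +0.7677)
  (0,1): δ = 93.23°  ·
  (0,2): δ = 8.30°  ✓
  (0,3): δ = 84.35°  ·
  (0,4): δ = 136.19°  ·
  (1,2): δ = 78.46°  ·
  (1,3): δ = 2.41°  ✓
  (1,4): δ = 49.42°  ·
  (2,3): δ = 103.95°  ·
  (2,4): δ = 52.11°  ·
  (3,4): δ = 128.16°  ·
antipodal pairs: 2

count = 2; pairs: (0,2), (1,3)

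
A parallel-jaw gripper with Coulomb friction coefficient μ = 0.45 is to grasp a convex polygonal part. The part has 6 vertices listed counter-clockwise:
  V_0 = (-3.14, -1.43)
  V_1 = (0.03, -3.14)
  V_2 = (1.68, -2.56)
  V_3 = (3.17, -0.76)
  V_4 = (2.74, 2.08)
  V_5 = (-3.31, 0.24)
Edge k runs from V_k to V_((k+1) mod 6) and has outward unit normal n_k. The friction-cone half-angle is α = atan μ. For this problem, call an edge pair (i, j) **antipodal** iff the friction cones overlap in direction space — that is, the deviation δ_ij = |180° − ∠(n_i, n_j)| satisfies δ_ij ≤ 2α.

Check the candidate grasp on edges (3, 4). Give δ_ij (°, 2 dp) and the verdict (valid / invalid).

α = atan 0.45 = 24.23°;  2α = 48.46°
edge 3: e_3 = (-0.43, +2.84);  n_3 = (+0.9887, +0.1497)
edge 4: e_4 = (-6.05, -1.84);  n_4 = (-0.2910, +0.9567)
∠(n_3, n_4) = 98.31°
δ = |180° − 98.31°| = 81.69°
81.69° > 2α = 48.46°  →  invalid

δ = 81.69°, invalid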